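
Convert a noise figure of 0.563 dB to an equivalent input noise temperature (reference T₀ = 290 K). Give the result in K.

40.1 K

F = 10^(0.563/10) = 1.13841
T_e = (F − 1)·T₀ = (1.13841 − 1) × 290 = 40.1 K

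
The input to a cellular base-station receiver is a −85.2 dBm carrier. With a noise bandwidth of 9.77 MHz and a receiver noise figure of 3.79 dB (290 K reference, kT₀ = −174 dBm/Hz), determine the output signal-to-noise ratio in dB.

Noise floor: N = −174 + 10 log₁₀(B) + NF
10 log₁₀(9.77×10⁶) = 69.9 dB
N = −174 + 69.9 + 3.79 = −100.31 dBm
SNR = P_sig − N = −85.2 − (−100.31) = 15.11 dB → 15.1 dB

15.1 dB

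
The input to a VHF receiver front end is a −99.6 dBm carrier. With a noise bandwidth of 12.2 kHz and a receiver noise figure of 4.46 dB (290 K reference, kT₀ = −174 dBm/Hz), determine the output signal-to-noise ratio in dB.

Noise floor: N = −174 + 10 log₁₀(B) + NF
10 log₁₀(1.22×10⁴) = 40.86 dB
N = −174 + 40.86 + 4.46 = −128.68 dBm
SNR = P_sig − N = −99.6 − (−128.68) = 29.08 dB → 29.1 dB

29.1 dB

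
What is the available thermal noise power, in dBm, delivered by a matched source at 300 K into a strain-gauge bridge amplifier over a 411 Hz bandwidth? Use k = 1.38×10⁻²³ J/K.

P_n = kTB = 1.38×10⁻²³ × 300 × 4.11×10² = 1.70×10⁻¹⁸ W
In dBm: 10 log₁₀(1.70×10⁻¹⁸ / 10⁻³) = −147.7 dBm

−147.7 dBm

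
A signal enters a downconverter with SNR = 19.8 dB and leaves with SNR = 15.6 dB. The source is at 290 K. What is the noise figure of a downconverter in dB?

NF (dB) = SNR_in(dB) − SNR_out(dB) when the source is at T₀
NF = 19.8 − 15.6 = 4.2 dB

4.2 dB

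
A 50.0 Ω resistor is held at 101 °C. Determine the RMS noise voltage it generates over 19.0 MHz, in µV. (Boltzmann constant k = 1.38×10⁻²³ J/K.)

4.43 µV

T = 101 °C + 273.15 = 374.15 K
V_n = √(4kTRB)
4kTRB = 4 × 1.38×10⁻²³ × 374.15 × 5.00×10¹ × 1.90×10⁷ = 1.96×10⁻¹¹ V²
V_n = √(1.96×10⁻¹¹) = 4.43×10⁻⁶ V = 4.43 µV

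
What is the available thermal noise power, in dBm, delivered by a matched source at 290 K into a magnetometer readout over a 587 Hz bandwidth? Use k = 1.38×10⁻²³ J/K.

P_n = kTB = 1.38×10⁻²³ × 290 × 5.87×10² = 2.35×10⁻¹⁸ W
In dBm: 10 log₁₀(2.35×10⁻¹⁸ / 10⁻³) = −146.3 dBm

−146.3 dBm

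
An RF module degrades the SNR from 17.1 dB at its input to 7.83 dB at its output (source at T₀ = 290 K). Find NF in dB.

9.27 dB

NF (dB) = SNR_in(dB) − SNR_out(dB) when the source is at T₀
NF = 17.1 − 7.83 = 9.27 dB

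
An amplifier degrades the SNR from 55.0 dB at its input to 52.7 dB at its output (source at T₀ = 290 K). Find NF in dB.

NF (dB) = SNR_in(dB) − SNR_out(dB) when the source is at T₀
NF = 55.0 − 52.7 = 2.3 dB

2.3 dB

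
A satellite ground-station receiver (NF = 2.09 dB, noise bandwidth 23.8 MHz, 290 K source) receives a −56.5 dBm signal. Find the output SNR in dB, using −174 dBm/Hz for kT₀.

Noise floor: N = −174 + 10 log₁₀(B) + NF
10 log₁₀(2.38×10⁷) = 73.77 dB
N = −174 + 73.77 + 2.09 = −98.14 dBm
SNR = P_sig − N = −56.5 − (−98.14) = 41.64 dB → 41.6 dB

41.6 dB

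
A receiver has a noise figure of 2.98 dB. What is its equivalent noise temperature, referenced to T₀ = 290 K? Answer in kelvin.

286 K

F = 10^(2.98/10) = 1.98609
T_e = (F − 1)·T₀ = (1.98609 − 1) × 290 = 286 K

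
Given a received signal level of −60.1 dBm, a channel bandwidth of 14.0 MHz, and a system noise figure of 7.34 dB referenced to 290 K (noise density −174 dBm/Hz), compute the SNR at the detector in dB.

Noise floor: N = −174 + 10 log₁₀(B) + NF
10 log₁₀(1.40×10⁷) = 71.46 dB
N = −174 + 71.46 + 7.34 = −95.20 dBm
SNR = P_sig − N = −60.1 − (−95.20) = 35.10 dB → 35.1 dB

35.1 dB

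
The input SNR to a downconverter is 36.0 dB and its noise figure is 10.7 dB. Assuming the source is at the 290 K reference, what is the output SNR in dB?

By definition F = SNR_in/SNR_out, so in dB: SNR_out = SNR_in − NF
SNR_out = 36.0 − 10.7 = 25.3 dB

25.3 dB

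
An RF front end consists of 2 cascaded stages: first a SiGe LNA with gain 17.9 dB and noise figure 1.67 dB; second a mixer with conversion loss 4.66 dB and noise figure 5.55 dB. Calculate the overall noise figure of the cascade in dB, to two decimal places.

1.79 dB

Convert to linear (a loss of L dB is a gain of −L dB): F_i = 10^(NF_i/10), G_i = 10^(G_i,dB/10)
  Stage 1: F_1 = 10^(1.67/10) = 1.469, G_1 = 10^(17.9/10) = 61.66
  Stage 2: F_2 = 10^(5.55/10) = 3.589, G_2 = 10^(−4.66/10) = 0.3420
Friis cascade:
  F = 1.469 + (3.589 − 1)/61.66 = 1.511
NF = 10 log₁₀(1.511) = 1.79 dB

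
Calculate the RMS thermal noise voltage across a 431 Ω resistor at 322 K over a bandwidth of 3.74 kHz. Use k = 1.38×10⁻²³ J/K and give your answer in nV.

V_n = √(4kTRB)
4kTRB = 4 × 1.38×10⁻²³ × 322 × 4.31×10² × 3.74×10³ = 2.87×10⁻¹⁴ V²
V_n = √(2.87×10⁻¹⁴) = 1.69×10⁻⁷ V = 169 nV

169 nV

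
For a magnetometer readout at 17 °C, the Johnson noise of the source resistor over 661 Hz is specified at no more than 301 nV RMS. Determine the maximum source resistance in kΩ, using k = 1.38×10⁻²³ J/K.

8.56 kΩ

T = 17 °C + 273.15 = 290.15 K
Johnson–Nyquist: V_n = √(4kTRB) ⇒ R = V_n² / (4kTB)
4kTB = 4 × 1.38×10⁻²³ × 290.15 × 6.61×10² = 1.06×10⁻¹⁷
R = (3.01×10⁻⁷)² / 1.06×10⁻¹⁷ = 8.56×10³ Ω = 8.56 kΩ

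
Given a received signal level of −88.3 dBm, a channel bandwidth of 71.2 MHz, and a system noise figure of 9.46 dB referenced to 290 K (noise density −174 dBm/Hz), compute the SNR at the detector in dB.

−2.3 dB

Noise floor: N = −174 + 10 log₁₀(B) + NF
10 log₁₀(7.12×10⁷) = 78.52 dB
N = −174 + 78.52 + 9.46 = −86.02 dBm
SNR = P_sig − N = −88.3 − (−86.02) = −2.28 dB → −2.3 dB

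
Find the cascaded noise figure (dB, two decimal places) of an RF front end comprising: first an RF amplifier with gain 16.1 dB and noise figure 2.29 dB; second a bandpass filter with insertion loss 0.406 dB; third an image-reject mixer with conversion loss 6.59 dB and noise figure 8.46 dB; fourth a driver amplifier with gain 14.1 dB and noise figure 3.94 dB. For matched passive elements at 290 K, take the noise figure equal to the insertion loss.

3.10 dB

Convert to linear (a loss of L dB is a gain of −L dB): F_i = 10^(NF_i/10), G_i = 10^(G_i,dB/10)
  Stage 1: F_1 = 10^(2.29/10) = 1.694, G_1 = 10^(16.1/10) = 40.74
  Stage 2: F_2 = 10^(0.406/10) = 1.098, G_2 = 10^(−0.406/10) = 0.9108
  Stage 3: F_3 = 10^(8.46/10) = 7.015, G_3 = 10^(−6.59/10) = 0.2193
  Stage 4: F_4 = 10^(3.94/10) = 2.477, G_4 = 10^(14.1/10) = 25.70
Friis cascade:
  F = 1.694 + (1.098 − 1)/40.74 + (7.015 − 1)/37.10 + (2.477 − 1)/8.136 = 2.040
NF = 10 log₁₀(2.040) = 3.10 dB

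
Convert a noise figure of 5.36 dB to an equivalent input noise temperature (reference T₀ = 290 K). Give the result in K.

706 K

F = 10^(5.36/10) = 3.43558
T_e = (F − 1)·T₀ = (3.43558 − 1) × 290 = 706 K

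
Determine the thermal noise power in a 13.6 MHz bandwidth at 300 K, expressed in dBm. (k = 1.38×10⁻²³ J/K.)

P_n = kTB = 1.38×10⁻²³ × 300 × 1.36×10⁷ = 5.63×10⁻¹⁴ W
In dBm: 10 log₁₀(5.63×10⁻¹⁴ / 10⁻³) = −102.5 dBm

−102.5 dBm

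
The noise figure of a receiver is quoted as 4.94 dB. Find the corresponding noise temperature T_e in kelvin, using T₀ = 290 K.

F = 10^(4.94/10) = 3.11889
T_e = (F − 1)·T₀ = (3.11889 − 1) × 290 = 614 K

614 K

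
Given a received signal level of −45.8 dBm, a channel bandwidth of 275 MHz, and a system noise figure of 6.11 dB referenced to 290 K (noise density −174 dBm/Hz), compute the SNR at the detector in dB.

37.7 dB

Noise floor: N = −174 + 10 log₁₀(B) + NF
10 log₁₀(2.75×10⁸) = 84.39 dB
N = −174 + 84.39 + 6.11 = −83.50 dBm
SNR = P_sig − N = −45.8 − (−83.50) = 37.70 dB → 37.7 dB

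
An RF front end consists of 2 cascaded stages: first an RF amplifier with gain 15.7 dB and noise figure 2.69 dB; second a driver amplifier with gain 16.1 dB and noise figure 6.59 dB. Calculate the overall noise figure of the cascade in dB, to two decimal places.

Convert to linear (a loss of L dB is a gain of −L dB): F_i = 10^(NF_i/10), G_i = 10^(G_i,dB/10)
  Stage 1: F_1 = 10^(2.69/10) = 1.858, G_1 = 10^(15.7/10) = 37.15
  Stage 2: F_2 = 10^(6.59/10) = 4.560, G_2 = 10^(16.1/10) = 40.74
Friis cascade:
  F = 1.858 + (4.560 − 1)/37.15 = 1.954
NF = 10 log₁₀(1.954) = 2.91 dB

2.91 dB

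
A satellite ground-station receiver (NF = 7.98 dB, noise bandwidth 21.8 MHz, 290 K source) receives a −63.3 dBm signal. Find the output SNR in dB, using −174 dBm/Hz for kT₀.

29.3 dB

Noise floor: N = −174 + 10 log₁₀(B) + NF
10 log₁₀(2.18×10⁷) = 73.38 dB
N = −174 + 73.38 + 7.98 = −92.64 dBm
SNR = P_sig − N = −63.3 − (−92.64) = 29.34 dB → 29.3 dB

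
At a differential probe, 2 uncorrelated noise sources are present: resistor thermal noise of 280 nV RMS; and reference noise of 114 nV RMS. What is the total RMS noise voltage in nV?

Uncorrelated sources add in power (mean-square): V_tot = √(ΣV_i²)
V_tot = √[(2.80×10⁻⁷)² + (1.14×10⁻⁷)²] = 3.02×10⁻⁷ V = 302 nV

302 nV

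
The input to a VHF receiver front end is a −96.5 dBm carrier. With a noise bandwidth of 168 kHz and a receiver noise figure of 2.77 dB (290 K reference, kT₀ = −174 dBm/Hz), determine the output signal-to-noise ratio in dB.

Noise floor: N = −174 + 10 log₁₀(B) + NF
10 log₁₀(1.68×10⁵) = 52.25 dB
N = −174 + 52.25 + 2.77 = −118.98 dBm
SNR = P_sig − N = −96.5 − (−118.98) = 22.48 dB → 22.5 dB

22.5 dB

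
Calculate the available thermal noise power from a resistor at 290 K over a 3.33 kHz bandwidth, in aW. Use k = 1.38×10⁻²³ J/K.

P_n = kTB = 1.38×10⁻²³ × 290 × 3.33×10³ = 1.33×10⁻¹⁷ W = 13.3 aW

13.3 aW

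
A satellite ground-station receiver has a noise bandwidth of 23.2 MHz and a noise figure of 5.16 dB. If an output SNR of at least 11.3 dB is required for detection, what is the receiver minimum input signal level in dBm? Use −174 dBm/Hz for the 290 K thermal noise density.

−83.9 dBm

Sensitivity = −174 + 10 log₁₀(B) + NF + SNR_min
= −174 + 73.65 + 5.16 + 11.3
= −83.89 dBm → −83.9 dBm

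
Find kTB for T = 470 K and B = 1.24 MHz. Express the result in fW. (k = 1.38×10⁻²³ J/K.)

P_n = kTB = 1.38×10⁻²³ × 470 × 1.24×10⁶ = 8.04×10⁻¹⁵ W = 8.04 fW

8.04 fW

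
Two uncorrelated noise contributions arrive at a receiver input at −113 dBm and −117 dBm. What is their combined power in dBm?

−111.5 dBm

Convert to linear, add, convert back:
P₁ = 5.01×10⁻¹⁵ W, P₂ = 2.00×10⁻¹⁵ W
P_tot = 7.01×10⁻¹⁵ W → 10 log₁₀(P_tot / 10⁻³) = −111.5 dBm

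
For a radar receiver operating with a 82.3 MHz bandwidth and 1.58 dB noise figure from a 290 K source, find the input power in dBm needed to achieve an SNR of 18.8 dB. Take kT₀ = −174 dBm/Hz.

−74.5 dBm

Sensitivity = −174 + 10 log₁₀(B) + NF + SNR_min
= −174 + 79.15 + 1.58 + 18.8
= −74.47 dBm → −74.5 dBm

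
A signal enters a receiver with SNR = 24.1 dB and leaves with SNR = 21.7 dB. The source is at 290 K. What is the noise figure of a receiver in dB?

NF (dB) = SNR_in(dB) − SNR_out(dB) when the source is at T₀
NF = 24.1 − 21.7 = 2.4 dB

2.4 dB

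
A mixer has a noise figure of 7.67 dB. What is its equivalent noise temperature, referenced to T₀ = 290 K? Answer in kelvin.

1406 K

F = 10^(7.67/10) = 5.8479
T_e = (F − 1)·T₀ = (5.8479 − 1) × 290 = 1406 K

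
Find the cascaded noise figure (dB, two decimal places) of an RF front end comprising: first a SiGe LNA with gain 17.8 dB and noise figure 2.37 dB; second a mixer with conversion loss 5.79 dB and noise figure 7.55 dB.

2.56 dB

Convert to linear (a loss of L dB is a gain of −L dB): F_i = 10^(NF_i/10), G_i = 10^(G_i,dB/10)
  Stage 1: F_1 = 10^(2.37/10) = 1.726, G_1 = 10^(17.8/10) = 60.26
  Stage 2: F_2 = 10^(7.55/10) = 5.689, G_2 = 10^(−5.79/10) = 0.2636
Friis cascade:
  F = 1.726 + (5.689 − 1)/60.26 = 1.804
NF = 10 log₁₀(1.804) = 2.56 dB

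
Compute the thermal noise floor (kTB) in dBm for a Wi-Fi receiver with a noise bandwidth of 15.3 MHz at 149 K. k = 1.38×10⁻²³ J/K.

P_n = kTB = 1.38×10⁻²³ × 149 × 1.53×10⁷ = 3.15×10⁻¹⁴ W
In dBm: 10 log₁₀(3.15×10⁻¹⁴ / 10⁻³) = −105.0 dBm

−105.0 dBm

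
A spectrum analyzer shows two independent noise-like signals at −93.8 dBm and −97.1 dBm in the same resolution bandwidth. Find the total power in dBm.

Convert to linear, add, convert back:
P₁ = 4.17×10⁻¹³ W, P₂ = 1.95×10⁻¹³ W
P_tot = 6.12×10⁻¹³ W → 10 log₁₀(P_tot / 10⁻³) = −92.1 dBm

−92.1 dBm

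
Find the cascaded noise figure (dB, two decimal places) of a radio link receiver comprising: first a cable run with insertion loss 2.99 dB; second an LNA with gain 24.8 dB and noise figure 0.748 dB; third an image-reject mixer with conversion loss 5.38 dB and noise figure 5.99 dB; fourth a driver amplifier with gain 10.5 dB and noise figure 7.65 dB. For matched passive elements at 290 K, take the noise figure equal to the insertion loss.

Convert to linear (a loss of L dB is a gain of −L dB): F_i = 10^(NF_i/10), G_i = 10^(G_i,dB/10)
  Stage 1: F_1 = 10^(2.99/10) = 1.991, G_1 = 10^(−2.99/10) = 0.5023
  Stage 2: F_2 = 10^(0.748/10) = 1.188, G_2 = 10^(24.8/10) = 302.0
  Stage 3: F_3 = 10^(5.99/10) = 3.972, G_3 = 10^(−5.38/10) = 0.2897
  Stage 4: F_4 = 10^(7.65/10) = 5.821, G_4 = 10^(10.5/10) = 11.22
Friis cascade:
  F = 1.991 + (1.188 − 1)/0.5023 + (3.972 − 1)/151.7 + (5.821 − 1)/43.95 = 2.494
NF = 10 log₁₀(2.494) = 3.97 dB

3.97 dB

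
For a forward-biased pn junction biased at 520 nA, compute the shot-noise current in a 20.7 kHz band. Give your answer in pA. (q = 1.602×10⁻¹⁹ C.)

58.7 pA

I_n = √(2qI·B)
2qI·B = 2 × 1.602×10⁻¹⁹ × 5.20×10⁻⁷ × 2.07×10⁴ = 3.45×10⁻²¹ A²
I_n = √(3.45×10⁻²¹) = 5.87×10⁻¹¹ A = 58.7 pA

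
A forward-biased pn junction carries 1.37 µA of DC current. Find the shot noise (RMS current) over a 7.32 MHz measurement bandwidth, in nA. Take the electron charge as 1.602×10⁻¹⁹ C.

1.79 nA

I_n = √(2qI·B)
2qI·B = 2 × 1.602×10⁻¹⁹ × 1.37×10⁻⁶ × 7.32×10⁶ = 3.21×10⁻¹⁸ A²
I_n = √(3.21×10⁻¹⁸) = 1.79×10⁻⁹ A = 1.79 nA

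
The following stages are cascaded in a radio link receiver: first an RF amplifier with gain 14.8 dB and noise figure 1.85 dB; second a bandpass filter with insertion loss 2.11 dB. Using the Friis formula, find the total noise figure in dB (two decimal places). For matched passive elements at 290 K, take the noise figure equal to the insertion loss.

1.91 dB

Convert to linear (a loss of L dB is a gain of −L dB): F_i = 10^(NF_i/10), G_i = 10^(G_i,dB/10)
  Stage 1: F_1 = 10^(1.85/10) = 1.531, G_1 = 10^(14.8/10) = 30.20
  Stage 2: F_2 = 10^(2.11/10) = 1.626, G_2 = 10^(−2.11/10) = 0.6152
Friis cascade:
  F = 1.531 + (1.626 − 1)/30.20 = 1.552
NF = 10 log₁₀(1.552) = 1.91 dB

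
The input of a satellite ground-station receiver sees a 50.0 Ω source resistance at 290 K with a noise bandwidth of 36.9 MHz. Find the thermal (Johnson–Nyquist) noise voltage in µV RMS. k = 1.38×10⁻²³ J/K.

5.43 µV

V_n = √(4kTRB)
4kTRB = 4 × 1.38×10⁻²³ × 290 × 5.00×10¹ × 3.69×10⁷ = 2.95×10⁻¹¹ V²
V_n = √(2.95×10⁻¹¹) = 5.43×10⁻⁶ V = 5.43 µV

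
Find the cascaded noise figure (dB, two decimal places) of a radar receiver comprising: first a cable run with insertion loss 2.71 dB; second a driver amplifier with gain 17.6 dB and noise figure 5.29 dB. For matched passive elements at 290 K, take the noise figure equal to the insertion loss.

8.00 dB

Convert to linear (a loss of L dB is a gain of −L dB): F_i = 10^(NF_i/10), G_i = 10^(G_i,dB/10)
  Stage 1: F_1 = 10^(2.71/10) = 1.866, G_1 = 10^(−2.71/10) = 0.5358
  Stage 2: F_2 = 10^(5.29/10) = 3.381, G_2 = 10^(17.6/10) = 57.54
Friis cascade:
  F = 1.866 + (3.381 − 1)/0.5358 = 6.310
NF = 10 log₁₀(6.310) = 8.00 dB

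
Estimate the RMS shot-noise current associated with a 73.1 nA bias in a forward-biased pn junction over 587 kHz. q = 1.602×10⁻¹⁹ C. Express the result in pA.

117 pA

I_n = √(2qI·B)
2qI·B = 2 × 1.602×10⁻¹⁹ × 7.31×10⁻⁸ × 5.87×10⁵ = 1.37×10⁻²⁰ A²
I_n = √(1.37×10⁻²⁰) = 1.17×10⁻¹⁰ A = 117 pA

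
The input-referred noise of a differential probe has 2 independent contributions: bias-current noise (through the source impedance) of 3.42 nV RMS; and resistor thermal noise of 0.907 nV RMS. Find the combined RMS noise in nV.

Uncorrelated sources add in power (mean-square): V_tot = √(ΣV_i²)
V_tot = √[(3.42×10⁻⁹)² + (9.07×10⁻¹⁰)²] = 3.54×10⁻⁹ V = 3.54 nV

3.54 nV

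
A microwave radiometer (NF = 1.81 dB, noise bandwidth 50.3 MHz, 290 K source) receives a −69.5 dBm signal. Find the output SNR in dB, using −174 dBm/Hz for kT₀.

Noise floor: N = −174 + 10 log₁₀(B) + NF
10 log₁₀(5.03×10⁷) = 77.02 dB
N = −174 + 77.02 + 1.81 = −95.17 dBm
SNR = P_sig − N = −69.5 − (−95.17) = 25.67 dB → 25.7 dB

25.7 dB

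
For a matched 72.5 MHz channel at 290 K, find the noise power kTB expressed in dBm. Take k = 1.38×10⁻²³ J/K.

−95.4 dBm

P_n = kTB = 1.38×10⁻²³ × 290 × 7.25×10⁷ = 2.90×10⁻¹³ W
In dBm: 10 log₁₀(2.90×10⁻¹³ / 10⁻³) = −95.4 dBm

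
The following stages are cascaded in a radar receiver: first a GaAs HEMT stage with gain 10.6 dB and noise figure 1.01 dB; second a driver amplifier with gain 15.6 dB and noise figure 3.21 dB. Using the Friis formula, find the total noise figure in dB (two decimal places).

Convert to linear (a loss of L dB is a gain of −L dB): F_i = 10^(NF_i/10), G_i = 10^(G_i,dB/10)
  Stage 1: F_1 = 10^(1.01/10) = 1.262, G_1 = 10^(10.6/10) = 11.48
  Stage 2: F_2 = 10^(3.21/10) = 2.094, G_2 = 10^(15.6/10) = 36.31
Friis cascade:
  F = 1.262 + (2.094 − 1)/11.48 = 1.357
NF = 10 log₁₀(1.357) = 1.33 dB

1.33 dB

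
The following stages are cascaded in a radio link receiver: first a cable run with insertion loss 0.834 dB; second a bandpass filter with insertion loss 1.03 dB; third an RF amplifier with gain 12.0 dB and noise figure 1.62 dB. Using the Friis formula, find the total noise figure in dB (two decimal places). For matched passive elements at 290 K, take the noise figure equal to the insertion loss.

3.48 dB

Convert to linear (a loss of L dB is a gain of −L dB): F_i = 10^(NF_i/10), G_i = 10^(G_i,dB/10)
  Stage 1: F_1 = 10^(0.834/10) = 1.212, G_1 = 10^(−0.834/10) = 0.8253
  Stage 2: F_2 = 10^(1.03/10) = 1.268, G_2 = 10^(−1.03/10) = 0.7889
  Stage 3: F_3 = 10^(1.62/10) = 1.452, G_3 = 10^(12.0/10) = 15.85
Friis cascade:
  F = 1.212 + (1.268 − 1)/0.8253 + (1.452 − 1)/0.6510 = 2.230
NF = 10 log₁₀(2.230) = 3.48 dB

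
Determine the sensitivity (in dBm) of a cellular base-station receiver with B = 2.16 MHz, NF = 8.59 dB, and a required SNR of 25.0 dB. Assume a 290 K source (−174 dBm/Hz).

Sensitivity = −174 + 10 log₁₀(B) + NF + SNR_min
= −174 + 63.34 + 8.59 + 25.0
= −77.07 dBm → −77.1 dBm

−77.1 dBm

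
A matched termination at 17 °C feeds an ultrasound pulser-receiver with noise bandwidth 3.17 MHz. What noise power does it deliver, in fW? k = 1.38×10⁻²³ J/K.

T = 17 °C + 273.15 = 290.15 K
P_n = kTB = 1.38×10⁻²³ × 290.15 × 3.17×10⁶ = 1.27×10⁻¹⁴ W = 12.7 fW

12.7 fW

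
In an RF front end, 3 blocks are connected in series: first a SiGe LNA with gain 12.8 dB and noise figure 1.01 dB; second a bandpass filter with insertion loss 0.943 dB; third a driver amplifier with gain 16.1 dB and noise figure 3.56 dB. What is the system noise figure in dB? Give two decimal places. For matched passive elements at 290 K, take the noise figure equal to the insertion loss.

1.33 dB

Convert to linear (a loss of L dB is a gain of −L dB): F_i = 10^(NF_i/10), G_i = 10^(G_i,dB/10)
  Stage 1: F_1 = 10^(1.01/10) = 1.262, G_1 = 10^(12.8/10) = 19.05
  Stage 2: F_2 = 10^(0.943/10) = 1.243, G_2 = 10^(−0.943/10) = 0.8048
  Stage 3: F_3 = 10^(3.56/10) = 2.270, G_3 = 10^(16.1/10) = 40.74
Friis cascade:
  F = 1.262 + (1.243 − 1)/19.05 + (2.270 − 1)/15.34 = 1.357
NF = 10 log₁₀(1.357) = 1.33 dB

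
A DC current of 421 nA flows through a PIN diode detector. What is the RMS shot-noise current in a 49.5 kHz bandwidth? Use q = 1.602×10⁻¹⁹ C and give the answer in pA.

81.7 pA

I_n = √(2qI·B)
2qI·B = 2 × 1.602×10⁻¹⁹ × 4.21×10⁻⁷ × 4.95×10⁴ = 6.68×10⁻²¹ A²
I_n = √(6.68×10⁻²¹) = 8.17×10⁻¹¹ A = 81.7 pA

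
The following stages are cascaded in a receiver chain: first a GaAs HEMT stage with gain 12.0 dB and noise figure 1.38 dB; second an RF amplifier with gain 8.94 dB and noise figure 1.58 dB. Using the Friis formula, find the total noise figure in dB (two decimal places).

Convert to linear (a loss of L dB is a gain of −L dB): F_i = 10^(NF_i/10), G_i = 10^(G_i,dB/10)
  Stage 1: F_1 = 10^(1.38/10) = 1.374, G_1 = 10^(12.0/10) = 15.85
  Stage 2: F_2 = 10^(1.58/10) = 1.439, G_2 = 10^(8.94/10) = 7.834
Friis cascade:
  F = 1.374 + (1.439 − 1)/15.85 = 1.402
NF = 10 log₁₀(1.402) = 1.47 dB

1.47 dB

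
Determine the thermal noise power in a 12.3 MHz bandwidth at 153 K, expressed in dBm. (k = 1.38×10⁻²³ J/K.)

P_n = kTB = 1.38×10⁻²³ × 153 × 1.23×10⁷ = 2.60×10⁻¹⁴ W
In dBm: 10 log₁₀(2.60×10⁻¹⁴ / 10⁻³) = −105.9 dBm

−105.9 dBm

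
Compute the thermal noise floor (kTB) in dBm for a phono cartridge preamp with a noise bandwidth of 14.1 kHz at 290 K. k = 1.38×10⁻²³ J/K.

P_n = kTB = 1.38×10⁻²³ × 290 × 1.41×10⁴ = 5.64×10⁻¹⁷ W
In dBm: 10 log₁₀(5.64×10⁻¹⁷ / 10⁻³) = −132.5 dBm

−132.5 dBm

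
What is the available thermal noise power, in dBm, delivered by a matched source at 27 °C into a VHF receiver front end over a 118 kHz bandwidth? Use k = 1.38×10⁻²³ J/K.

T = 27 °C + 273.15 = 300.15 K
P_n = kTB = 1.38×10⁻²³ × 300.15 × 1.18×10⁵ = 4.89×10⁻¹⁶ W
In dBm: 10 log₁₀(4.89×10⁻¹⁶ / 10⁻³) = −123.1 dBm

−123.1 dBm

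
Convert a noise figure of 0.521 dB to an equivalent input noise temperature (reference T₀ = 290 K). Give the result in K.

37.0 K

F = 10^(0.521/10) = 1.12746
T_e = (F − 1)·T₀ = (1.12746 − 1) × 290 = 37.0 K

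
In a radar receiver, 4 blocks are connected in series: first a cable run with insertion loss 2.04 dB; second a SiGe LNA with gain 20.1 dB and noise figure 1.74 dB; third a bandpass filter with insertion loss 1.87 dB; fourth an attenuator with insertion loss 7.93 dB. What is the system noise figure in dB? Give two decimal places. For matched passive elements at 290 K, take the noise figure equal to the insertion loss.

Convert to linear (a loss of L dB is a gain of −L dB): F_i = 10^(NF_i/10), G_i = 10^(G_i,dB/10)
  Stage 1: F_1 = 10^(2.04/10) = 1.600, G_1 = 10^(−2.04/10) = 0.6252
  Stage 2: F_2 = 10^(1.74/10) = 1.493, G_2 = 10^(20.1/10) = 102.3
  Stage 3: F_3 = 10^(1.87/10) = 1.538, G_3 = 10^(−1.87/10) = 0.6501
  Stage 4: F_4 = 10^(7.93/10) = 6.209, G_4 = 10^(−7.93/10) = 0.1611
Friis cascade:
  F = 1.600 + (1.493 − 1)/0.6252 + (1.538 − 1)/63.97 + (6.209 − 1)/41.59 = 2.521
NF = 10 log₁₀(2.521) = 4.02 dB

4.02 dB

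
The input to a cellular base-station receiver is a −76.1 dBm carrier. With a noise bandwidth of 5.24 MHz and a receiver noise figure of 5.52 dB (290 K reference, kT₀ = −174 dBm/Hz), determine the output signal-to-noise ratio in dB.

25.2 dB

Noise floor: N = −174 + 10 log₁₀(B) + NF
10 log₁₀(5.24×10⁶) = 67.19 dB
N = −174 + 67.19 + 5.52 = −101.29 dBm
SNR = P_sig − N = −76.1 − (−101.29) = 25.19 dB → 25.2 dB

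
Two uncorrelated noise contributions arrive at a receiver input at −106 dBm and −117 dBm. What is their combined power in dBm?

−105.7 dBm

Convert to linear, add, convert back:
P₁ = 2.51×10⁻¹⁴ W, P₂ = 2.00×10⁻¹⁵ W
P_tot = 2.71×10⁻¹⁴ W → 10 log₁₀(P_tot / 10⁻³) = −105.7 dBm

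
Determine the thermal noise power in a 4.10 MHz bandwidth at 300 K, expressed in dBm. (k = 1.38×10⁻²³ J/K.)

P_n = kTB = 1.38×10⁻²³ × 300 × 4.10×10⁶ = 1.70×10⁻¹⁴ W
In dBm: 10 log₁₀(1.70×10⁻¹⁴ / 10⁻³) = −107.7 dBm

−107.7 dBm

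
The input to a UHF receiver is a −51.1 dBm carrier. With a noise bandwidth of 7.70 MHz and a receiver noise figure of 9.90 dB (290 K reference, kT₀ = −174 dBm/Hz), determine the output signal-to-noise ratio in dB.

44.1 dB

Noise floor: N = −174 + 10 log₁₀(B) + NF
10 log₁₀(7.70×10⁶) = 68.86 dB
N = −174 + 68.86 + 9.90 = −95.24 dBm
SNR = P_sig − N = −51.1 − (−95.24) = 44.14 dB → 44.1 dB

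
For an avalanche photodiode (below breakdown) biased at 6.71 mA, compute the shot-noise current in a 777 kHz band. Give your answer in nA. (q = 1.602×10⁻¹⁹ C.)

40.9 nA

I_n = √(2qI·B)
2qI·B = 2 × 1.602×10⁻¹⁹ × 6.71×10⁻³ × 7.77×10⁵ = 1.67×10⁻¹⁵ A²
I_n = √(1.67×10⁻¹⁵) = 4.09×10⁻⁸ A = 40.9 nA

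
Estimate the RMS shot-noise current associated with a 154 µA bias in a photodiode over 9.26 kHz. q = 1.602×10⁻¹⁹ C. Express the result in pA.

676 pA

I_n = √(2qI·B)
2qI·B = 2 × 1.602×10⁻¹⁹ × 1.54×10⁻⁴ × 9.26×10³ = 4.57×10⁻¹⁹ A²
I_n = √(4.57×10⁻¹⁹) = 6.76×10⁻¹⁰ A = 676 pA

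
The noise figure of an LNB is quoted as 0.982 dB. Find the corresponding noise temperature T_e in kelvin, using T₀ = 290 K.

F = 10^(0.982/10) = 1.25372
T_e = (F − 1)·T₀ = (1.25372 − 1) × 290 = 73.6 K

73.6 K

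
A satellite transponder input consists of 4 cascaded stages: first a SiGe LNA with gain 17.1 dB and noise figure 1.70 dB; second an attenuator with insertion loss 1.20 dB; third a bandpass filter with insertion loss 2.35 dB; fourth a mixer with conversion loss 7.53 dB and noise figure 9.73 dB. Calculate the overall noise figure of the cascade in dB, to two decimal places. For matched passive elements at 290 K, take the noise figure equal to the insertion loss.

2.73 dB

Convert to linear (a loss of L dB is a gain of −L dB): F_i = 10^(NF_i/10), G_i = 10^(G_i,dB/10)
  Stage 1: F_1 = 10^(1.70/10) = 1.479, G_1 = 10^(17.1/10) = 51.29
  Stage 2: F_2 = 10^(1.20/10) = 1.318, G_2 = 10^(−1.20/10) = 0.7586
  Stage 3: F_3 = 10^(2.35/10) = 1.718, G_3 = 10^(−2.35/10) = 0.5821
  Stage 4: F_4 = 10^(9.73/10) = 9.397, G_4 = 10^(−7.53/10) = 0.1766
Friis cascade:
  F = 1.479 + (1.318 − 1)/51.29 + (1.718 − 1)/38.90 + (9.397 − 1)/22.65 = 1.875
NF = 10 log₁₀(1.875) = 2.73 dB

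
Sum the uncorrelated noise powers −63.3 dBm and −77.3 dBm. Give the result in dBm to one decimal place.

Convert to linear, add, convert back:
P₁ = 4.68×10⁻¹⁰ W, P₂ = 1.86×10⁻¹¹ W
P_tot = 4.86×10⁻¹⁰ W → 10 log₁₀(P_tot / 10⁻³) = −63.1 dBm

−63.1 dBm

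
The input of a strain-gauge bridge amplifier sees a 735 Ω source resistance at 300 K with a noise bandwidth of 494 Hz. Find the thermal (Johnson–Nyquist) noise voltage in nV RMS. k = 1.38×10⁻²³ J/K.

V_n = √(4kTRB)
4kTRB = 4 × 1.38×10⁻²³ × 300 × 7.35×10² × 4.94×10² = 6.01×10⁻¹⁵ V²
V_n = √(6.01×10⁻¹⁵) = 7.75×10⁻⁸ V = 77.5 nV

77.5 nV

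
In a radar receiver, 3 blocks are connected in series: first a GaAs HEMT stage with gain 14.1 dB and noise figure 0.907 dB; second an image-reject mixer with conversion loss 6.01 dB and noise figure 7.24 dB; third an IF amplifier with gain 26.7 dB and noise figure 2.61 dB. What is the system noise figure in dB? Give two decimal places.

1.84 dB

Convert to linear (a loss of L dB is a gain of −L dB): F_i = 10^(NF_i/10), G_i = 10^(G_i,dB/10)
  Stage 1: F_1 = 10^(0.907/10) = 1.232, G_1 = 10^(14.1/10) = 25.70
  Stage 2: F_2 = 10^(7.24/10) = 5.297, G_2 = 10^(−6.01/10) = 0.2506
  Stage 3: F_3 = 10^(2.61/10) = 1.824, G_3 = 10^(26.7/10) = 467.7
Friis cascade:
  F = 1.232 + (5.297 − 1)/25.70 + (1.824 − 1)/6.442 = 1.527
NF = 10 log₁₀(1.527) = 1.84 dB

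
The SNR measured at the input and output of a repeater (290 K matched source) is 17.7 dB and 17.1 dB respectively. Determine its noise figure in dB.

NF (dB) = SNR_in(dB) − SNR_out(dB) when the source is at T₀
NF = 17.7 − 17.1 = 0.6 dB

0.6 dB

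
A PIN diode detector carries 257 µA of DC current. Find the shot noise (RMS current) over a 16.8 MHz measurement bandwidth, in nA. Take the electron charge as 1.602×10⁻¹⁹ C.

I_n = √(2qI·B)
2qI·B = 2 × 1.602×10⁻¹⁹ × 2.57×10⁻⁴ × 1.68×10⁷ = 1.38×10⁻¹⁵ A²
I_n = √(1.38×10⁻¹⁵) = 3.72×10⁻⁸ A = 37.2 nA

37.2 nA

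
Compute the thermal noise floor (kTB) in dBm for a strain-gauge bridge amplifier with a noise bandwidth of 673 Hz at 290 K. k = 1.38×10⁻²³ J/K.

−145.7 dBm

P_n = kTB = 1.38×10⁻²³ × 290 × 6.73×10² = 2.69×10⁻¹⁸ W
In dBm: 10 log₁₀(2.69×10⁻¹⁸ / 10⁻³) = −145.7 dBm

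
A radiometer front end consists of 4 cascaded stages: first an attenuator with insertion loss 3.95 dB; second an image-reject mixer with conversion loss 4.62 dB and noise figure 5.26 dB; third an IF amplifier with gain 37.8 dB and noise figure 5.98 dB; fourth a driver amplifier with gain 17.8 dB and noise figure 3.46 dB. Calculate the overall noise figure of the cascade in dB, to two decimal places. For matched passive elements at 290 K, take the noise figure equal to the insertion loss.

14.72 dB

Convert to linear (a loss of L dB is a gain of −L dB): F_i = 10^(NF_i/10), G_i = 10^(G_i,dB/10)
  Stage 1: F_1 = 10^(3.95/10) = 2.483, G_1 = 10^(−3.95/10) = 0.4027
  Stage 2: F_2 = 10^(5.26/10) = 3.357, G_2 = 10^(−4.62/10) = 0.3451
  Stage 3: F_3 = 10^(5.98/10) = 3.963, G_3 = 10^(37.8/10) = 6026
  Stage 4: F_4 = 10^(3.46/10) = 2.218, G_4 = 10^(17.8/10) = 60.26
Friis cascade:
  F = 2.483 + (3.357 − 1)/0.4027 + (3.963 − 1)/0.1390 + (2.218 − 1)/837.5 = 29.65
NF = 10 log₁₀(29.65) = 14.72 dB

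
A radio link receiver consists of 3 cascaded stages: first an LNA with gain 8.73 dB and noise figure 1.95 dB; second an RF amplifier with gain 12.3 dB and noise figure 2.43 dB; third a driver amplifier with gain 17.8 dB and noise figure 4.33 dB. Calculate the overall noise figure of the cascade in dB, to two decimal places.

2.25 dB

Convert to linear (a loss of L dB is a gain of −L dB): F_i = 10^(NF_i/10), G_i = 10^(G_i,dB/10)
  Stage 1: F_1 = 10^(1.95/10) = 1.567, G_1 = 10^(8.73/10) = 7.464
  Stage 2: F_2 = 10^(2.43/10) = 1.750, G_2 = 10^(12.3/10) = 16.98
  Stage 3: F_3 = 10^(4.33/10) = 2.710, G_3 = 10^(17.8/10) = 60.26
Friis cascade:
  F = 1.567 + (1.750 − 1)/7.464 + (2.710 − 1)/126.8 = 1.681
NF = 10 log₁₀(1.681) = 2.25 dB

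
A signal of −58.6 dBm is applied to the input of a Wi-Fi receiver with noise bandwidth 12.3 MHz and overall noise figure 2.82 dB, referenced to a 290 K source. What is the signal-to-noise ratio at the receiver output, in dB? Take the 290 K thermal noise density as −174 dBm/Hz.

41.7 dB

Noise floor: N = −174 + 10 log₁₀(B) + NF
10 log₁₀(1.23×10⁷) = 70.9 dB
N = −174 + 70.9 + 2.82 = −100.28 dBm
SNR = P_sig − N = −58.6 − (−100.28) = 41.68 dB → 41.7 dB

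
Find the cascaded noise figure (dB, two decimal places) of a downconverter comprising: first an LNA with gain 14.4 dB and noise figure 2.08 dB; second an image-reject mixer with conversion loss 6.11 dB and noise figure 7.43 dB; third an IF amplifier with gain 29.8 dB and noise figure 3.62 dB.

2.95 dB

Convert to linear (a loss of L dB is a gain of −L dB): F_i = 10^(NF_i/10), G_i = 10^(G_i,dB/10)
  Stage 1: F_1 = 10^(2.08/10) = 1.614, G_1 = 10^(14.4/10) = 27.54
  Stage 2: F_2 = 10^(7.43/10) = 5.534, G_2 = 10^(−6.11/10) = 0.2449
  Stage 3: F_3 = 10^(3.62/10) = 2.301, G_3 = 10^(29.8/10) = 955.0
Friis cascade:
  F = 1.614 + (5.534 − 1)/27.54 + (2.301 − 1)/6.745 = 1.972
NF = 10 log₁₀(1.972) = 2.95 dB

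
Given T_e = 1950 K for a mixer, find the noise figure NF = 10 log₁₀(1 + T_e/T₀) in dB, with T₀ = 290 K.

8.88 dB

F = 1 + T_e/T₀ = 1 + 1950/290 = 7.72414
NF = 10 log₁₀(7.72414) = 8.88 dB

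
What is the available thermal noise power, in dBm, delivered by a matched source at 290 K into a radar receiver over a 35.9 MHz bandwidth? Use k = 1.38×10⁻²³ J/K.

−98.4 dBm

P_n = kTB = 1.38×10⁻²³ × 290 × 3.59×10⁷ = 1.44×10⁻¹³ W
In dBm: 10 log₁₀(1.44×10⁻¹³ / 10⁻³) = −98.4 dBm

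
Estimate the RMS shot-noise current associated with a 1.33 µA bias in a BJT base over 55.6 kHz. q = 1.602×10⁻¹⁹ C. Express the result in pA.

I_n = √(2qI·B)
2qI·B = 2 × 1.602×10⁻¹⁹ × 1.33×10⁻⁶ × 5.56×10⁴ = 2.37×10⁻²⁰ A²
I_n = √(2.37×10⁻²⁰) = 1.54×10⁻¹⁰ A = 154 pA

154 pA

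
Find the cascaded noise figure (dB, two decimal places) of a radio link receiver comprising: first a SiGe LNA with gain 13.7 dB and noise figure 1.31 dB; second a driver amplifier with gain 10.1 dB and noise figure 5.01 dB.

Convert to linear (a loss of L dB is a gain of −L dB): F_i = 10^(NF_i/10), G_i = 10^(G_i,dB/10)
  Stage 1: F_1 = 10^(1.31/10) = 1.352, G_1 = 10^(13.7/10) = 23.44
  Stage 2: F_2 = 10^(5.01/10) = 3.170, G_2 = 10^(10.1/10) = 10.23
Friis cascade:
  F = 1.352 + (3.170 − 1)/23.44 = 1.445
NF = 10 log₁₀(1.445) = 1.60 dB

1.60 dB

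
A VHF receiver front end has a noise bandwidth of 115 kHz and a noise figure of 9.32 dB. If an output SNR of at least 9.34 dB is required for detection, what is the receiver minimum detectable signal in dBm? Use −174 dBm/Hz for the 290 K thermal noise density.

−104.7 dBm

Sensitivity = −174 + 10 log₁₀(B) + NF + SNR_min
= −174 + 50.61 + 9.32 + 9.34
= −104.73 dBm → −104.7 dBm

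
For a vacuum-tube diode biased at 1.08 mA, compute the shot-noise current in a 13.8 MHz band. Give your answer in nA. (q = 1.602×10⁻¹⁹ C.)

I_n = √(2qI·B)
2qI·B = 2 × 1.602×10⁻¹⁹ × 1.08×10⁻³ × 1.38×10⁷ = 4.78×10⁻¹⁵ A²
I_n = √(4.78×10⁻¹⁵) = 6.91×10⁻⁸ A = 69.1 nA

69.1 nA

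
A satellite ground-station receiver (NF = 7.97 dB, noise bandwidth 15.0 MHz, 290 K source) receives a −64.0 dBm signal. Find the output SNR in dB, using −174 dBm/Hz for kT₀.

Noise floor: N = −174 + 10 log₁₀(B) + NF
10 log₁₀(1.50×10⁷) = 71.76 dB
N = −174 + 71.76 + 7.97 = −94.27 dBm
SNR = P_sig − N = −64.0 − (−94.27) = 30.27 dB → 30.3 dB

30.3 dB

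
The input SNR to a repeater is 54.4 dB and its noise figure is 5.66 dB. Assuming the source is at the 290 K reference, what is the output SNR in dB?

48.74 dB

By definition F = SNR_in/SNR_out, so in dB: SNR_out = SNR_in − NF
SNR_out = 54.4 − 5.66 = 48.74 dB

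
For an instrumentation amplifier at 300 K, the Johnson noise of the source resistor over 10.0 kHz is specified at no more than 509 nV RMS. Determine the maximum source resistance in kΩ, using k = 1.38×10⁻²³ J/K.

Johnson–Nyquist: V_n = √(4kTRB) ⇒ R = V_n² / (4kTB)
4kTB = 4 × 1.38×10⁻²³ × 300 × 1.00×10⁴ = 1.66×10⁻¹⁶
R = (5.09×10⁻⁷)² / 1.66×10⁻¹⁶ = 1.56×10³ Ω = 1.56 kΩ

1.56 kΩ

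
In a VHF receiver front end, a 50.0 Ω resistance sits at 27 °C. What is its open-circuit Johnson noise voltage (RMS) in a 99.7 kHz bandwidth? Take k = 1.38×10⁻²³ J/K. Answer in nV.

T = 27 °C + 273.15 = 300.15 K
V_n = √(4kTRB)
4kTRB = 4 × 1.38×10⁻²³ × 300.15 × 5.00×10¹ × 9.97×10⁴ = 8.26×10⁻¹⁴ V²
V_n = √(8.26×10⁻¹⁴) = 2.87×10⁻⁷ V = 287 nV

287 nV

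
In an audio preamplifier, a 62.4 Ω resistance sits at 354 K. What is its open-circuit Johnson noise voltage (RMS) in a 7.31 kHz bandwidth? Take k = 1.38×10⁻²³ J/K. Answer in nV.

V_n = √(4kTRB)
4kTRB = 4 × 1.38×10⁻²³ × 354 × 6.24×10¹ × 7.31×10³ = 8.91×10⁻¹⁵ V²
V_n = √(8.91×10⁻¹⁵) = 9.44×10⁻⁸ V = 94.4 nV

94.4 nV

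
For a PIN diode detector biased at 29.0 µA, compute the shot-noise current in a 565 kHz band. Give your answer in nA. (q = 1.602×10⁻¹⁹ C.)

I_n = √(2qI·B)
2qI·B = 2 × 1.602×10⁻¹⁹ × 2.90×10⁻⁵ × 5.65×10⁵ = 5.25×10⁻¹⁸ A²
I_n = √(5.25×10⁻¹⁸) = 2.29×10⁻⁹ A = 2.29 nA

2.29 nA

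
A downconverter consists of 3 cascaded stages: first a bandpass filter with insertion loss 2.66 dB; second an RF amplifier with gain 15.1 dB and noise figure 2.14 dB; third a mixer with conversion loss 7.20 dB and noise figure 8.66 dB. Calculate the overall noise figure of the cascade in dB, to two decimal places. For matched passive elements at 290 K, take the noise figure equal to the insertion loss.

5.29 dB

Convert to linear (a loss of L dB is a gain of −L dB): F_i = 10^(NF_i/10), G_i = 10^(G_i,dB/10)
  Stage 1: F_1 = 10^(2.66/10) = 1.845, G_1 = 10^(−2.66/10) = 0.5420
  Stage 2: F_2 = 10^(2.14/10) = 1.637, G_2 = 10^(15.1/10) = 32.36
  Stage 3: F_3 = 10^(8.66/10) = 7.345, G_3 = 10^(−7.20/10) = 0.1905
Friis cascade:
  F = 1.845 + (1.637 − 1)/0.5420 + (7.345 − 1)/17.54 = 3.382
NF = 10 log₁₀(3.382) = 5.29 dB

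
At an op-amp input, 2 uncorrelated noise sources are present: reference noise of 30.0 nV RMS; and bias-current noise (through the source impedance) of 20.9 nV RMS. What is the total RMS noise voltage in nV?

Uncorrelated sources add in power (mean-square): V_tot = √(ΣV_i²)
V_tot = √[(3.00×10⁻⁸)² + (2.09×10⁻⁸)²] = 3.66×10⁻⁸ V = 36.6 nV

36.6 nV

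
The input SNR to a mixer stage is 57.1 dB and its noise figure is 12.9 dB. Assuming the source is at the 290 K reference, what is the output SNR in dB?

44.2 dB

By definition F = SNR_in/SNR_out, so in dB: SNR_out = SNR_in − NF
SNR_out = 57.1 − 12.9 = 44.2 dB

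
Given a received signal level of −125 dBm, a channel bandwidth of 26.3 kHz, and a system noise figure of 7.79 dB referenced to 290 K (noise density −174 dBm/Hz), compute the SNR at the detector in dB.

−3.0 dB

Noise floor: N = −174 + 10 log₁₀(B) + NF
10 log₁₀(2.63×10⁴) = 44.2 dB
N = −174 + 44.2 + 7.79 = −122.01 dBm
SNR = P_sig − N = −125 − (−122.01) = −2.99 dB → −3.0 dB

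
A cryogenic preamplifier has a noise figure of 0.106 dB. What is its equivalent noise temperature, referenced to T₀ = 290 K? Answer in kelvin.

F = 10^(0.106/10) = 1.02471
T_e = (F − 1)·T₀ = (1.02471 − 1) × 290 = 7.17 K

7.17 K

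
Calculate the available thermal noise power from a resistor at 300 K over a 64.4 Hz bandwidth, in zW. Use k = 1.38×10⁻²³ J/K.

267 zW

P_n = kTB = 1.38×10⁻²³ × 300 × 6.44×10¹ = 2.67×10⁻¹⁹ W = 267 zW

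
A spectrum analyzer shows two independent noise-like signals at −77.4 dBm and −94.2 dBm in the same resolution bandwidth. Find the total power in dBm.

Convert to linear, add, convert back:
P₁ = 1.82×10⁻¹¹ W, P₂ = 3.80×10⁻¹³ W
P_tot = 1.86×10⁻¹¹ W → 10 log₁₀(P_tot / 10⁻³) = −77.3 dBm

−77.3 dBm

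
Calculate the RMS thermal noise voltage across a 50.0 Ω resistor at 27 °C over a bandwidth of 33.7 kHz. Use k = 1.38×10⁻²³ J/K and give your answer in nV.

T = 27 °C + 273.15 = 300.15 K
V_n = √(4kTRB)
4kTRB = 4 × 1.38×10⁻²³ × 300.15 × 5.00×10¹ × 3.37×10⁴ = 2.79×10⁻¹⁴ V²
V_n = √(2.79×10⁻¹⁴) = 1.67×10⁻⁷ V = 167 nV

167 nV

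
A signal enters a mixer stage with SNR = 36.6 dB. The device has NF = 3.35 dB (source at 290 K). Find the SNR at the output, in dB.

By definition F = SNR_in/SNR_out, so in dB: SNR_out = SNR_in − NF
SNR_out = 36.6 − 3.35 = 33.25 dB

33.25 dB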